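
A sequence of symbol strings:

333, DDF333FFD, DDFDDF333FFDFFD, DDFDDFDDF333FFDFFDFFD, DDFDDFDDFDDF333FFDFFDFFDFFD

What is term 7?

Each term wraps the previous one in DDF on the left and FFD on the right.
From DDFDDFDDFDDF333FFDFFDFFDFFD, 2 further steps: DDFDDFDDFDDF333FFDFFDFFDFFD → DDFDDFDDFDDFDDF333FFDFFDFFDFFDFFD → (answer).

DDFDDFDDFDDFDDFDDF333FFDFFDFFDFFDFFDFFD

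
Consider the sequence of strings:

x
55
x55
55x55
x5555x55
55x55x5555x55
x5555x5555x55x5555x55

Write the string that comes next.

This is a Fibonacci-style word recurrence s(k) = s(k−2)·s(k−1): e.g. x·55 = x55.
So term 8 is 55x55x5555x55·x5555x5555x55x5555x55.

55x55x5555x55x5555x5555x55x5555x55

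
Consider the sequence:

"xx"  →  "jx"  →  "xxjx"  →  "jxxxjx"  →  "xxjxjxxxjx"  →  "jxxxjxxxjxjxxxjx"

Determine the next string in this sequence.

xxjxjxxxjxjxxxjxxxjxjxxxjx

This is a Fibonacci-style word recurrence s(k) = s(k−2)·s(k−1): e.g. xx·jx = xxjx.
The next term joins xxjxjxxxjx and jxxxjxxxjxjxxxjx.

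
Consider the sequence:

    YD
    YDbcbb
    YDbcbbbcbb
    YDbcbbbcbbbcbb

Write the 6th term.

YDbcbbbcbbbcbbbcbbbcbb

Every step adds bcbb to the end: s(k+1) = s(k)·bcbb.
From YDbcbbbcbbbcbb, 2 further steps: YDbcbbbcbbbcbb → YDbcbbbcbbbcbbbcbb → (answer).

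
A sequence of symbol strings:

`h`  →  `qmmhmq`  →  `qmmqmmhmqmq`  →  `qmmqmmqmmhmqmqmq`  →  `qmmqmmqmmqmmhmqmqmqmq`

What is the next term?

Each term wraps the previous one in qmm on the left and mq on the right.
Applying this once more to qmmqmmqmmqmmhmqmqmqmq:

qmmqmmqmmqmmqmmhmqmqmqmqmq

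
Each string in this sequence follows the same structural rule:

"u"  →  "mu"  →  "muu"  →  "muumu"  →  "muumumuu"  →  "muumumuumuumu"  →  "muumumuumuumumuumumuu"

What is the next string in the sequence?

muumumuumuumumuumumuumuumumuumuumu

Each term (from the third on) is the previous term followed by the one before it: term 3 = mu·u = muu.
Continuing: muumumuumuumumuumumuu · muumumuumuumu gives term 8.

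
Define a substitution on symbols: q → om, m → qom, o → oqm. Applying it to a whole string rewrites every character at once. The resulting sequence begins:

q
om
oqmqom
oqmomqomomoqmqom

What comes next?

oqmomqomoqmqomomoqmqomoqmqomoqmomqomomoqmqom

Replace each of the 16 characters of oqmomqomomoqmqom in place — oqm om qom oqm qom om oqm qom oqm qom oqm om qom om oqm qom — and concatenate.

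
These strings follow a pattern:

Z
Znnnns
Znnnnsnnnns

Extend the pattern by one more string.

The strings grow by a fixed suffix nnnns each time.
So the next term is Znnnnsnnnns·nnnns.

Znnnnsnnnnsnnnns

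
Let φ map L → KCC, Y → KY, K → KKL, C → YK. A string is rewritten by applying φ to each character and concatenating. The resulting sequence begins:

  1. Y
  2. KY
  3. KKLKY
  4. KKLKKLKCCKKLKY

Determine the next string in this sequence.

Applying the rule to each of the 14 symbols of KKLKKLKCCKKLKY gives the pieces KKL KKL KCC KKL KKL KCC KKL YK YK KKL KKL KCC KKL KY, which concatenate to the answer.

KKLKKLKCCKKLKKLKCCKKLYKYKKKLKKLKCCKKLKY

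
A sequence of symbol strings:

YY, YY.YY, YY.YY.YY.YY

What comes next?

Each string is two copies of the previous one joined by '.'.
Doubling YY.YY.YY.YY with '.' between the halves:

YY.YY.YY.YY.YY.YY.YY.YY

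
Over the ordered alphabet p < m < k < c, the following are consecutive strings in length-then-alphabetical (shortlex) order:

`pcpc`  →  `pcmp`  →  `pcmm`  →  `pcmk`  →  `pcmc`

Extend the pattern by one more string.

Find the rightmost character of pcmc below c, bump it to the next letter, and reset everything to its right to p.

pckp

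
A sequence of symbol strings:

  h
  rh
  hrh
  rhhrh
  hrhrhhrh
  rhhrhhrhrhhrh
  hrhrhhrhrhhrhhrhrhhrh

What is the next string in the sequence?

This is a Fibonacci-style word recurrence s(k) = s(k−2)·s(k−1): e.g. h·rh = hrh.
Continuing: rhhrhhrhrhhrh · hrhrhhrhrhhrhhrhrhhrh gives term 8.

rhhrhhrhrhhrhhrhrhhrhrhhrhhrhrhhrh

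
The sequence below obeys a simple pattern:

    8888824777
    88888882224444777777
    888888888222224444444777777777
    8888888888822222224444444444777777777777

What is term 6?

Each string has the form 8^{2n+3} 2^{2n-1} 4^{3n-2} 7^{3n} (n = 1, 2, …).
Setting n = 6 gives 15, 11, 16, 18 characters in each block.

888888888888888222222222224444444444444444777777777777777777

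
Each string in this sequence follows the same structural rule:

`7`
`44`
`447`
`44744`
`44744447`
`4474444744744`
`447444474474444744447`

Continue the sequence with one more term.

4474444744744447444474474444744744

From term 3 onward, concatenate the last term with the second-to-last: 44·7 = 447, 447·44 = 44744, …
So term 8 is 447444474474444744447·4474444744744.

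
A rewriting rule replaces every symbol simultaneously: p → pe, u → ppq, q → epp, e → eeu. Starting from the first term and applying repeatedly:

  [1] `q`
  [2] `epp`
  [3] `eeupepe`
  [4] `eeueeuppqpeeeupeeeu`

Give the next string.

eeueeuppqeeueeuppqpepeepppeeeueeueeuppqpeeeueeueeuppq

Replace each of the 19 characters of eeueeuppqpeeeupeeeu in place — eeu eeu ppq eeu eeu ppq pe pe epp pe eeu eeu eeu ppq pe eeu eeu eeu ppq — and concatenate.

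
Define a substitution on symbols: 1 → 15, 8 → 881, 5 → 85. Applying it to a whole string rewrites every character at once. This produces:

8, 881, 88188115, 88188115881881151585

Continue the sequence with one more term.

Replace each of the 20 characters of 88188115881881151585 in place — 881 881 15 881 881 15 15 85 881 881 15 881 881 15 15 85 15 85 881 85 — and concatenate.

8818811588188115158588188115881881151585158588185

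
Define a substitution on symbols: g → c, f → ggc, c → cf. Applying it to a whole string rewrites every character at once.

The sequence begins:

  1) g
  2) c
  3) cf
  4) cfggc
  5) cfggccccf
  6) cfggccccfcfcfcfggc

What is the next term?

cfggccccfcfcfcfggccfggccfggccfggccccf

Applying the rule to each of the 18 symbols of cfggccccfcfcfcfggc gives the pieces cf ggc c c cf cf cf cf ggc cf ggc cf ggc cf ggc c c cf, which concatenate to the answer.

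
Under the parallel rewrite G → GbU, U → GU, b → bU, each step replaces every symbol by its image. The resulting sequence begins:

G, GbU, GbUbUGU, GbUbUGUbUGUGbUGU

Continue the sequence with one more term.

Rewriting the 16 symbols of GbUbUGUbUGUGbUGU one by one yields GbU bU GU bU GU GbU GU bU GU GbU GU GbU bU GU GbU GU; concatenated:

GbUbUGUbUGUGbUGUbUGUGbUGUGbUbUGUGbUGU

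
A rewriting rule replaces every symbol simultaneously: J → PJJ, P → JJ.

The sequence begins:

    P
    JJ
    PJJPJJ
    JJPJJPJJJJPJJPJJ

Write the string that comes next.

Replace each of the 16 characters of JJPJJPJJJJPJJPJJ in place — PJJ PJJ JJ PJJ PJJ JJ PJJ PJJ PJJ PJJ JJ PJJ PJJ JJ PJJ PJJ — and concatenate.

PJJPJJJJPJJPJJJJPJJPJJPJJPJJJJPJJPJJJJPJJPJJ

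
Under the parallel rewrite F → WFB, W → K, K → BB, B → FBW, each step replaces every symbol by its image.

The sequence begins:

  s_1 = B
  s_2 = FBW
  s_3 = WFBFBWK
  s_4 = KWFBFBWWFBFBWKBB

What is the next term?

φ(KWFBFBWWFBFBWKBB) expands symbol-by-symbol to BB K WFB FBW WFB FBW K K WFB FBW WFB FBW K BB FBW FBW; joining the 16 pieces gives the next term.

BBKWFBFBWWFBFBWKKWFBFBWWFBFBWKBBFBWFBW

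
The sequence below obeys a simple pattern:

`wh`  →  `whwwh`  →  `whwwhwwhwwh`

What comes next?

whwwhwwhwwhwwhwwhwwhwwh

Every step duplicates the string with 'w' between the halves.
So the next term is two copies of whwwhwwhwwh with 'w' between the halves.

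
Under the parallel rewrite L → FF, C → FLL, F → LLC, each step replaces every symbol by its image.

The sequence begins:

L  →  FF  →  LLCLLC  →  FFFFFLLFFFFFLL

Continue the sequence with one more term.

Applying the rule to each of the 14 symbols of FFFFFLLFFFFFLL gives the pieces LLC LLC LLC LLC LLC FF FF LLC LLC LLC LLC LLC FF FF, which concatenate to the answer.

LLCLLCLLCLLCLLCFFFFLLCLLCLLCLLCLLCFFFF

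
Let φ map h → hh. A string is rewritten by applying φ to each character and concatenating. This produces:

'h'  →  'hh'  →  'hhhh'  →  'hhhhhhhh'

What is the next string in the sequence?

hhhhhhhhhhhhhhhh

Rewriting each symbol of hhhhhhhh: h→hh, h→hh, h→hh, h→hh, h→hh, h→hh, h→hh, h→hh, which concatenates to hh hh hh hh hh hh hh hh.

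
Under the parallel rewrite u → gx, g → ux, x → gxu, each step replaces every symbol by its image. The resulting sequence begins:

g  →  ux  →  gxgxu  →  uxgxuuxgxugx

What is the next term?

Apply φ to uxgxuuxgxugx symbol by symbol: u→gx, x→gxu, g→ux, x→gxu, u→gx, u→gx, x→gxu, g→ux, x→gxu, u→gx, g→ux, x→gxu; joined: gx gxu ux gxu gx gx gxu ux gxu gx ux gxu.

gxgxuuxgxugxgxgxuuxgxugxuxgxu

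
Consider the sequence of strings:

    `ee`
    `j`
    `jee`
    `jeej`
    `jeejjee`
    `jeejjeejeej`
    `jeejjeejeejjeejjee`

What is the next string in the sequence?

From term 3 onward, concatenate the last term with the second-to-last: j·ee = jee, jee·j = jeej, …
So term 8 is jeejjeejeejjeejjee·jeejjeejeej.

jeejjeejeejjeejjeejeejjeejeej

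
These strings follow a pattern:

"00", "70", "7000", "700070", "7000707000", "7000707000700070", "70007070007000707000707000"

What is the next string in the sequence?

700070700070007070007070007000707000700070

From term 3 onward, concatenate the last term with the second-to-last: 70·00 = 7000, 7000·70 = 700070, …
The next term joins 70007070007000707000707000 and 7000707000700070.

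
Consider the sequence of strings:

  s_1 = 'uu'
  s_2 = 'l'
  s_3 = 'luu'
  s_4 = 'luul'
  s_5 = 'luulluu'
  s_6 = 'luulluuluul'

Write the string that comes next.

luulluuluulluulluu

From term 3 onward, concatenate the last term with the second-to-last: l·uu = luu, luu·l = luul, …
Continuing: luulluuluul · luulluu gives term 7.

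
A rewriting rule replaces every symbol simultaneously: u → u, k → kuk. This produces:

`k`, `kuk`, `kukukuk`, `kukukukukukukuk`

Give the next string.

Rewriting the 15 symbols of kukukukukukukuk one by one yields kuk u kuk u kuk u kuk u kuk u kuk u kuk u kuk; concatenated:

kukukukukukukukukukukukukukukuk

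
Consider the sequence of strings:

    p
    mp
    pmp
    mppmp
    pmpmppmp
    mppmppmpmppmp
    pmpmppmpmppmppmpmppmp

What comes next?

From term 3 onward, concatenate the second-to-last term with the last: p·mp = pmp, mp·pmp = mppmp, …
The next term joins mppmppmpmppmp and pmpmppmpmppmppmpmppmp.

mppmppmpmppmppmpmppmpmppmppmpmppmp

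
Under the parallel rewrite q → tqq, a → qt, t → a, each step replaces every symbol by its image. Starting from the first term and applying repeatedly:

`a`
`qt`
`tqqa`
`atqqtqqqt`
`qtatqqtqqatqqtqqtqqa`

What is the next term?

Rewriting the 20 symbols of qtatqqtqqatqqtqqtqqa one by one yields tqq a qt a tqq tqq a tqq tqq qt a tqq tqq a tqq tqq a tqq tqq qt; concatenated:

tqqaqtatqqtqqatqqtqqqtatqqtqqatqqtqqatqqtqqqt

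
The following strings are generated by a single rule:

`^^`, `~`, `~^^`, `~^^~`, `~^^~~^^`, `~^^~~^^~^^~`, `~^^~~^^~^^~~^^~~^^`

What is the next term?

~^^~~^^~^^~~^^~~^^~^^~~^^~^^~

From term 3 onward, concatenate the last term with the second-to-last: ~·^^ = ~^^, ~^^·~ = ~^^~, …
So term 8 is ~^^~~^^~^^~~^^~~^^·~^^~~^^~^^~.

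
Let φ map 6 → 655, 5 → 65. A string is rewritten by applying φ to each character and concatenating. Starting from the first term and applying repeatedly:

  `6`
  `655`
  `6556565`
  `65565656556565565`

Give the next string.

Rewriting the 17 symbols of 65565656556565565 one by one yields 655 65 65 655 65 655 65 655 65 65 655 65 655 65 65 655 65; concatenated:

65565656556565565655656565565655656565565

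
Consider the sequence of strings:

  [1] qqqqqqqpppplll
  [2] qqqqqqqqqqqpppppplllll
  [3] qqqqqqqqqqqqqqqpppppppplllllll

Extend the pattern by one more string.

qqqqqqqqqqqqqqqqqqqpppppppppplllllllll

Each string has the form q^{4n+3} p^{2n+2} l^{2n+1} (n = 1, 2, …).
At n = 4 the blocks have lengths 19, 10, 9.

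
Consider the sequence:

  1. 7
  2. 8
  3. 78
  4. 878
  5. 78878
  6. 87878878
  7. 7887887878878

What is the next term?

878788787887887878878

This is a Fibonacci-style word recurrence s(k) = s(k−2)·s(k−1): e.g. 7·8 = 78.
Continuing: 87878878 · 7887887878878 gives term 8.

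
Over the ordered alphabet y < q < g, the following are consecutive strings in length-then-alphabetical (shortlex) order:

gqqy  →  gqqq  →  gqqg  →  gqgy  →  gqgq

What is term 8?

Continuing the enumeration 3 steps past gqgq: gqgq → gqgg → ggyy → (answer).

ggyq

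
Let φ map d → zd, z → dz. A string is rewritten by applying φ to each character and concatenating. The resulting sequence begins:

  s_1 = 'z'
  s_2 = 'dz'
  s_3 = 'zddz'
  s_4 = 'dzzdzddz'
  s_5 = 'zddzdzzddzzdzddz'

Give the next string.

Rewriting the 16 symbols of zddzdzzddzzdzddz one by one yields dz zd zd dz zd dz dz zd zd dz dz zd dz zd zd dz; concatenated:

dzzdzddzzddzdzzdzddzdzzddzzdzddz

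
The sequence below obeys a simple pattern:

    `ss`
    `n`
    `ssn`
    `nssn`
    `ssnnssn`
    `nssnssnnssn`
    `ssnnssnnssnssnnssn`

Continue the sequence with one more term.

nssnssnnssnssnnssnnssnssnnssn

This is a Fibonacci-style word recurrence s(k) = s(k−2)·s(k−1): e.g. ss·n = ssn.
The next term joins nssnssnnssn and ssnnssnnssnssnnssn.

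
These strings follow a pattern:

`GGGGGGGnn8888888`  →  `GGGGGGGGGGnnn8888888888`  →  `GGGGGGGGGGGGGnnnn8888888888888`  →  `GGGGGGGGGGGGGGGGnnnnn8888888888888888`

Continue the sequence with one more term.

The n-th term is 3n+1 G's then n n's then 3n+1 8's, where the shown terms are n = 2, 3, 4, 5.
Setting n = 6 gives 19, 6, 19 characters in each block.

GGGGGGGGGGGGGGGGGGGnnnnnn8888888888888888888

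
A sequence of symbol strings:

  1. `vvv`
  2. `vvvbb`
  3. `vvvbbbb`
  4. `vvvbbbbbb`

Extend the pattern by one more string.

Each term is the previous one with bb appended.
Applying this once more to vvvbbbbbb:

vvvbbbbbbbb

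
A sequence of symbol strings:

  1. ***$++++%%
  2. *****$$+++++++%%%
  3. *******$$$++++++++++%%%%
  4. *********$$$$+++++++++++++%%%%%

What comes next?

***********$$$$$++++++++++++++++%%%%%%

The n-th term is 2n+1 *'s then n $'s then 3n+1 +'s then n+1 %'s (n = 1, 2, …).
Setting n = 5 gives 11, 5, 16, 6 characters in each block.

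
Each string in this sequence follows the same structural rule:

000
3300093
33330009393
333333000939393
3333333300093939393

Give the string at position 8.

3333333333333300093939393939393

Every step adds 33 to the front and 93 to the end of the previous string.
From 3333333300093939393, 3 further steps: 3333333300093939393 → 33333333330009393939393 → 333333333333000939393939393 → (answer).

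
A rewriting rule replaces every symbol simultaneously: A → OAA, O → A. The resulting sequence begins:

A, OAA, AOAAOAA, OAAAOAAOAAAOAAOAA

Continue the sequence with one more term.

AOAAOAAOAAAOAAOAAAOAAOAAOAAAOAAOAAAOAAOAA

Applying the rule to each of the 17 symbols of OAAAOAAOAAAOAAOAA gives the pieces A OAA OAA OAA A OAA OAA A OAA OAA OAA A OAA OAA A OAA OAA, which concatenate to the answer.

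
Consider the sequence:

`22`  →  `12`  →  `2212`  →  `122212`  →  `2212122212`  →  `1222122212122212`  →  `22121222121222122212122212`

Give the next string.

122212221212221222121222121222122212122212

From term 3 onward, concatenate the second-to-last term with the last: 22·12 = 2212, 12·2212 = 122212, …
The next term joins 1222122212122212 and 22121222121222122212122212.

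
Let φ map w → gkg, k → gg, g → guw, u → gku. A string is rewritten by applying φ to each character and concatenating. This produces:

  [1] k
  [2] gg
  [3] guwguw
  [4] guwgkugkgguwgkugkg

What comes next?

guwgkugkgguwgggkuguwggguwguwgkugkgguwgggkuguwggguw

φ(guwgkugkgguwgkugkg) expands symbol-by-symbol to guw gku gkg guw gg gku guw gg guw guw gku gkg guw gg gku guw gg guw; joining the 18 pieces gives the next term.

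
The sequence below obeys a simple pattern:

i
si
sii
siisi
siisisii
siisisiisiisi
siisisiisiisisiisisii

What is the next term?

Each term (from the third on) is the previous term followed by the one before it: term 3 = si·i = sii.
Continuing: siisisiisiisisiisisii · siisisiisiisi gives term 8.

siisisiisiisisiisisiisiisisiisiisi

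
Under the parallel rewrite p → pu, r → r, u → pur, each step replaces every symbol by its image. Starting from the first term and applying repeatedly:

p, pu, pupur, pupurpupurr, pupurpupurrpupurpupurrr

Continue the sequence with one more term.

pupurpupurrpupurpupurrrpupurpupurrpupurpupurrrr

Replace each of the 23 characters of pupurpupurrpupurpupurrr in place — pu pur pu pur r pu pur pu pur r r pu pur pu pur r pu pur pu pur r r r — and concatenate.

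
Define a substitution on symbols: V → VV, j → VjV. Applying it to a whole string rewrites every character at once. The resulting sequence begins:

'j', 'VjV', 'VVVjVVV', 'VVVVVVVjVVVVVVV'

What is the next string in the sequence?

Applying the rule to each of the 15 symbols of VVVVVVVjVVVVVVV gives the pieces VV VV VV VV VV VV VV VjV VV VV VV VV VV VV VV, which concatenate to the answer.

VVVVVVVVVVVVVVVjVVVVVVVVVVVVVVV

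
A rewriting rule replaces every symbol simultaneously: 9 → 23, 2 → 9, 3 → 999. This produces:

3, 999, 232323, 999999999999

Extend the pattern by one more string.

232323232323232323232323

Rewriting each symbol of 999999999999: 9→23, 9→23, 9→23, 9→23, 9→23, 9→23, 9→23, 9→23, 9→23, 9→23, 9→23, 9→23, which concatenates to 23 23 23 23 23 23 23 23 23 23 23 23.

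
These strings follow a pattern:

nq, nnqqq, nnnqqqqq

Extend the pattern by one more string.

Each string has the form n^{n} q^{2n-1} (n = 1, 2, …).
At n = 4 the blocks have lengths 4, 7.

nnnnqqqqqqq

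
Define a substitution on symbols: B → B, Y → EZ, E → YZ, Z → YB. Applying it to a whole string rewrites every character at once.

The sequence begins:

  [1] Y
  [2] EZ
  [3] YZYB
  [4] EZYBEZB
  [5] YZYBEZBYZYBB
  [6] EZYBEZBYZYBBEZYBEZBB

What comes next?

Rewriting the 20 symbols of EZYBEZBYZYBBEZYBEZBB one by one yields YZ YB EZ B YZ YB B EZ YB EZ B B YZ YB EZ B YZ YB B B; concatenated:

YZYBEZBYZYBBEZYBEZBBYZYBEZBYZYBBB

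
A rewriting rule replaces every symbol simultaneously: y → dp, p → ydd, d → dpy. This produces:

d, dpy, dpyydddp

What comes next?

Expanding dpyydddp: d→dpy, p→ydd, y→dp, y→dp, d→dpy, d→dpy, d→dpy, p→ydd. Concatenated: dpy ydd dp dp dpy dpy dpy ydd.

dpyydddpdpdpydpydpyydd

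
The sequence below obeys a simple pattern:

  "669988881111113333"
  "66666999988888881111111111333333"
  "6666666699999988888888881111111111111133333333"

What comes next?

666666666669999999988888888888881111111111111111113333333333

Reading off run lengths: 6 runs 2, 5, 8; 9 runs 2, 4, 6; 8 runs 4, 7, 10; 1 runs 6, 10, 14; 3 runs 4, 6, 8 — each is linear in n (n = 1, 2, …).
At n = 4 the blocks have lengths 11, 8, 13, 18, 10.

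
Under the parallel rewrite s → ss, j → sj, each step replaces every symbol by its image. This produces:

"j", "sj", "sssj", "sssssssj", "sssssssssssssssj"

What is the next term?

sssssssssssssssssssssssssssssssj

Replace each of the 16 characters of sssssssssssssssj in place — ss ss ss ss ss ss ss ss ss ss ss ss ss ss ss sj — and concatenate.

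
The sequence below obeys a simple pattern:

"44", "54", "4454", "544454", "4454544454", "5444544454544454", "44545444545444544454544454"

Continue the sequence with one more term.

Each term (from the third on) is the two preceding terms concatenated in order: term 3 = 44·54 = 4454.
So term 8 is 5444544454544454·44545444545444544454544454.

544454445454445444545444545444544454544454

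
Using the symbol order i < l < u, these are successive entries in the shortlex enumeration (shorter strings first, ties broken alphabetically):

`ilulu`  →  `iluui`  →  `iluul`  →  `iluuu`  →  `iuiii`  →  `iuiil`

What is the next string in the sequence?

Find the rightmost character of iuiil below u, bump it to the next letter, and reset everything to its right to i.

iuiiu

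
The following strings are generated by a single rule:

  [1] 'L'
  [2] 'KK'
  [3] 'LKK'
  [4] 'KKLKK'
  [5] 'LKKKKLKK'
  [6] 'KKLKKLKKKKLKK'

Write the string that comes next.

This is a Fibonacci-style word recurrence s(k) = s(k−2)·s(k−1): e.g. L·KK = LKK.
So term 7 is LKKKKLKK·KKLKKLKKKKLKK.

LKKKKLKKKKLKKLKKKKLKK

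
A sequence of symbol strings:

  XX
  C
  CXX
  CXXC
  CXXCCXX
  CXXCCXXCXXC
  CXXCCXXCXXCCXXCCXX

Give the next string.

CXXCCXXCXXCCXXCCXXCXXCCXXCXXC

This is a Fibonacci-style word recurrence s(k) = s(k−1)·s(k−2): e.g. C·XX = CXX.
The next term joins CXXCCXXCXXCCXXCCXX and CXXCCXXCXXC.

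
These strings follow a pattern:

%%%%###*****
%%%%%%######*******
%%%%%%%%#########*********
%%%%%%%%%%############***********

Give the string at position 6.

%%%%%%%%%%%%%%##################***************

Term n consists of 2n+2 %'s, followed by 3n #'s, followed by 2n+3 *'s (n = 1, 2, …).
For term 6, n = 6, so the run lengths are 14, 18, 15.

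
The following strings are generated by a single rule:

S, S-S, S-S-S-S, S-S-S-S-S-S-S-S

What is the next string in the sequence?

Every step duplicates the string with '-' between the halves.
Doubling S-S-S-S-S-S-S-S with '-' between the halves:

S-S-S-S-S-S-S-S-S-S-S-S-S-S-S-S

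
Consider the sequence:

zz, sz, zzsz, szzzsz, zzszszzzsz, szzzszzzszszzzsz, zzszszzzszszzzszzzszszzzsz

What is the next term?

szzzszzzszszzzszzzszszzzszszzzszzzszszzzsz

From term 3 onward, concatenate the second-to-last term with the last: zz·sz = zzsz, sz·zzsz = szzzsz, …
So term 8 is szzzszzzszszzzsz·zzszszzzszszzzszzzszszzzsz.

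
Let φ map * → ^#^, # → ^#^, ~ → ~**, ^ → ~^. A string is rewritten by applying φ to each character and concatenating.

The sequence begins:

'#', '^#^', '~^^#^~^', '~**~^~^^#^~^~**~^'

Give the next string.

Rewriting the 17 symbols of ~**~^~^^#^~^~**~^ one by one yields ~** ^#^ ^#^ ~** ~^ ~** ~^ ~^ ^#^ ~^ ~** ~^ ~** ^#^ ^#^ ~** ~^; concatenated:

~**^#^^#^~**~^~**~^~^^#^~^~**~^~**^#^^#^~**~^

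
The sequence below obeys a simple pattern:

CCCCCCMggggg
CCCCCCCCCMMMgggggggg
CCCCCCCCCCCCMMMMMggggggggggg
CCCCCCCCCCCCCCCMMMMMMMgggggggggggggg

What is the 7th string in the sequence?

Term n consists of 3n+3 C's, followed by 2n-1 M's, followed by 3n+2 g's (n = 1, 2, …).
At n = 7 the blocks have lengths 24, 13, 23.

CCCCCCCCCCCCCCCCCCCCCCCCMMMMMMMMMMMMMggggggggggggggggggggggg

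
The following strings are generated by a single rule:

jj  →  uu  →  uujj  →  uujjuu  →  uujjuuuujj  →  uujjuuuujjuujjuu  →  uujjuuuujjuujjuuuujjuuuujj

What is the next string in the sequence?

uujjuuuujjuujjuuuujjuuuujjuujjuuuujjuujjuu

Each term (from the third on) is the previous term followed by the one before it: term 3 = uu·jj = uujj.
Continuing: uujjuuuujjuujjuuuujjuuuujj · uujjuuuujjuujjuu gives term 8.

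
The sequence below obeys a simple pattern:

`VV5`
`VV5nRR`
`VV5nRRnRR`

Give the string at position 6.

VV5nRRnRRnRRnRRnRR

Each term is the previous one with nRR appended.
From VV5nRRnRR, 3 further steps: VV5nRRnRR → VV5nRRnRRnRR → VV5nRRnRRnRRnRR → (answer).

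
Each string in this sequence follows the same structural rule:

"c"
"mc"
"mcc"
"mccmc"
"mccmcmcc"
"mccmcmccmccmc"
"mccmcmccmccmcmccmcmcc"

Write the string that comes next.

Each term (from the third on) is the previous term followed by the one before it: term 3 = mc·c = mcc.
Continuing: mccmcmccmccmcmccmcmcc · mccmcmccmccmc gives term 8.

mccmcmccmccmcmccmcmccmccmcmccmccmc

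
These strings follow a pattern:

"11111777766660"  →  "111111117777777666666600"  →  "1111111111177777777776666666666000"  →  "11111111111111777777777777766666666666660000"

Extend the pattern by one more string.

111111111111111117777777777777777666666666666666600000

The n-th term is 3n+2 1's then 3n+1 7's then 3n+1 6's then n 0's (n = 1, 2, …).
For the next term, n = 5, so the run lengths are 17, 16, 16, 5.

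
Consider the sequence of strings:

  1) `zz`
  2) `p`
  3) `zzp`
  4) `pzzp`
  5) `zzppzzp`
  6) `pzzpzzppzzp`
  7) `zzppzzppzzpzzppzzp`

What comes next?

Each term (from the third on) is the two preceding terms concatenated in order: term 3 = zz·p = zzp.
Continuing: pzzpzzppzzp · zzppzzppzzpzzppzzp gives term 8.

pzzpzzppzzpzzppzzppzzpzzppzzp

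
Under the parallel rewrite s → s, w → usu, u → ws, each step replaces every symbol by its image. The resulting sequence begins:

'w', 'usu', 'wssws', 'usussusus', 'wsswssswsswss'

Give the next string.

usussususssusussususs

Applying the rule to each of the 13 symbols of wsswssswsswss gives the pieces usu s s usu s s s usu s s usu s s, which concatenate to the answer.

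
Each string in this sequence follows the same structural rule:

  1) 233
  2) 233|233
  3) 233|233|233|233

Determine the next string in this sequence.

233|233|233|233|233|233|233|233

Every step duplicates the string with '|' between the halves.
So the next term is two copies of 233|233|233|233 with '|' between the halves.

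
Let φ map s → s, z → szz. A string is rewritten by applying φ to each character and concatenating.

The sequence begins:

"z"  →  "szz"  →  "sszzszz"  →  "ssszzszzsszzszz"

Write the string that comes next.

Replace each of the 15 characters of ssszzszzsszzszz in place — s s s szz szz s szz szz s s szz szz s szz szz — and concatenate.

sssszzszzsszzszzssszzszzsszzszz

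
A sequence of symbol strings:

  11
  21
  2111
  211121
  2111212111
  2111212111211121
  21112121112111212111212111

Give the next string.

Each term (from the third on) is the previous term followed by the one before it: term 3 = 21·11 = 2111.
Continuing: 21112121112111212111212111 · 2111212111211121 gives term 8.

211121211121112121112121112111212111211121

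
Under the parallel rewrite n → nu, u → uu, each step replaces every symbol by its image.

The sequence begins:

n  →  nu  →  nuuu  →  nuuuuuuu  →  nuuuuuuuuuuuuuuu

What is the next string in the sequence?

nuuuuuuuuuuuuuuuuuuuuuuuuuuuuuuu

φ(nuuuuuuuuuuuuuuu) expands symbol-by-symbol to nu uu uu uu uu uu uu uu uu uu uu uu uu uu uu uu; joining the 16 pieces gives the next term.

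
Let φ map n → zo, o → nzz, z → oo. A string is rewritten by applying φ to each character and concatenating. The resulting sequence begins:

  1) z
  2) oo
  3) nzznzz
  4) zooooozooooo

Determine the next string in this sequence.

oonzznzznzznzznzzoonzznzznzznzznzz

Apply φ to zooooozooooo symbol by symbol: z→oo, o→nzz, o→nzz, o→nzz, o→nzz, o→nzz, z→oo, o→nzz, o→nzz, o→nzz, o→nzz, o→nzz; joined: oo nzz nzz nzz nzz nzz oo nzz nzz nzz nzz nzz.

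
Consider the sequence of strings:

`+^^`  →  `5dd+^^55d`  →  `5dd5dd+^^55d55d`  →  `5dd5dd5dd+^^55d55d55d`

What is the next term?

Every step adds 5dd to the front and 55d to the end of the previous string.
So the next term is 5dd·5dd5dd5dd+^^55d55d55d·55d.

5dd5dd5dd5dd+^^55d55d55d55d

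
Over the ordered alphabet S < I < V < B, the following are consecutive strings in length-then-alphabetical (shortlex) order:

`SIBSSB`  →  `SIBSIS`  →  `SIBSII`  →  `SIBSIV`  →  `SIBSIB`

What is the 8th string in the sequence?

SIBSVV

Continuing the enumeration 3 steps past SIBSIB: SIBSIB → SIBSVS → SIBSVI → (answer).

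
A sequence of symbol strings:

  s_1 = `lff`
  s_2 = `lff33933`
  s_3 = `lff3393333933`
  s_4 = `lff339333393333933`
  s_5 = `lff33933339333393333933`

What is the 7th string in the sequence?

Every step adds 33933 to the end: s(k+1) = s(k)·33933.
From lff33933339333393333933, 2 further steps: lff33933339333393333933 → lff3393333933339333393333933 → (answer).

lff339333393333933339333393333933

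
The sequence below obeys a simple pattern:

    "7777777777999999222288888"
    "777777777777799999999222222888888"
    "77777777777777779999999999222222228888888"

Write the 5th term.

Term n consists of 3n+1 7's, followed by 2n 9's, followed by 2n-2 2's, followed by n+2 8's, where the shown terms are n = 3, 4, 5.
For term 5, n = 7, so the run lengths are 22, 14, 12, 9.

777777777777777777777799999999999999222222222222888888888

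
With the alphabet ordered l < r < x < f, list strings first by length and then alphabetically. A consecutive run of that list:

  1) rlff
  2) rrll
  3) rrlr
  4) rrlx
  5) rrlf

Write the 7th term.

Stepping forward 2 times from rrlf: rrlf → rrrl, then the target.

rrrr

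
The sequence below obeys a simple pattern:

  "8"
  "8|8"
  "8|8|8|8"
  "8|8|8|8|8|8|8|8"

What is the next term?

Every step duplicates the string with '|' between the halves.
So the next term is two copies of 8|8|8|8|8|8|8|8 with '|' between the halves.

8|8|8|8|8|8|8|8|8|8|8|8|8|8|8|8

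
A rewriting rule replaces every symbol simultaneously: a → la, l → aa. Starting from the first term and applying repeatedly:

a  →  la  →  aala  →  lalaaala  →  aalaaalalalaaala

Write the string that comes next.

Rewriting the 16 symbols of aalaaalalalaaala one by one yields la la aa la la la aa la aa la aa la la la aa la; concatenated:

lalaaalalalaaalaaalaaalalalaaala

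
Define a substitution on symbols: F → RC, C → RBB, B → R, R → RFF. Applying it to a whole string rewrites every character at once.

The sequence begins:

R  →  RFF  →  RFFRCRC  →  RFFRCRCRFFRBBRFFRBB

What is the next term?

Applying the rule to each of the 19 symbols of RFFRCRCRFFRBBRFFRBB gives the pieces RFF RC RC RFF RBB RFF RBB RFF RC RC RFF R R RFF RC RC RFF R R, which concatenate to the answer.

RFFRCRCRFFRBBRFFRBBRFFRCRCRFFRRRFFRCRCRFFRR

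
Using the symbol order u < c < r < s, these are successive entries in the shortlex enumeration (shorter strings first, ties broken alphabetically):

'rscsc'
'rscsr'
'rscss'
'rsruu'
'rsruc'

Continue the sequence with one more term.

Treat rsruc as a base-4 numeral over the given alphabet and add one, carrying through any trailing s's.

rsrur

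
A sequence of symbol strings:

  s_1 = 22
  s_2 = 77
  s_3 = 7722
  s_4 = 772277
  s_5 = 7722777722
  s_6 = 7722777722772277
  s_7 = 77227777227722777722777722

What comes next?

772277772277227777227777227722777722772277

Each term (from the third on) is the previous term followed by the one before it: term 3 = 77·22 = 7722.
Continuing: 77227777227722777722777722 · 7722777722772277 gives term 8.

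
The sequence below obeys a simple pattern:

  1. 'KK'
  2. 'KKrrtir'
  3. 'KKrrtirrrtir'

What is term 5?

Each term is the previous one with rrtir appended.
From KKrrtirrrtir, 2 further steps: KKrrtirrrtir → KKrrtirrrtirrrtir → (answer).

KKrrtirrrtirrrtirrrtir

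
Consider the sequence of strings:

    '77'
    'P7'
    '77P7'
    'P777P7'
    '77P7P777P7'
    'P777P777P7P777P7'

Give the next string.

77P7P777P7P777P777P7P777P7

This is a Fibonacci-style word recurrence s(k) = s(k−2)·s(k−1): e.g. 77·P7 = 77P7.
So term 7 is 77P7P777P7·P777P777P7P777P7.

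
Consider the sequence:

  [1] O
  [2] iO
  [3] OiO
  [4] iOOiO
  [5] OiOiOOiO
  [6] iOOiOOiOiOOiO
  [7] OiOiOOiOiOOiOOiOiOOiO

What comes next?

Each term (from the third on) is the two preceding terms concatenated in order: term 3 = O·iO = OiO.
Continuing: iOOiOOiOiOOiO · OiOiOOiOiOOiOOiOiOOiO gives term 8.

iOOiOOiOiOOiOOiOiOOiOiOOiOOiOiOOiO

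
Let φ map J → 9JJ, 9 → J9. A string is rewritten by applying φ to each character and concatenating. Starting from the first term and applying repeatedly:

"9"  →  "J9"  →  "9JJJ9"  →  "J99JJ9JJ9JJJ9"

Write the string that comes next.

Replace each of the 13 characters of J99JJ9JJ9JJJ9 in place — 9JJ J9 J9 9JJ 9JJ J9 9JJ 9JJ J9 9JJ 9JJ 9JJ J9 — and concatenate.

9JJJ9J99JJ9JJJ99JJ9JJJ99JJ9JJ9JJJ9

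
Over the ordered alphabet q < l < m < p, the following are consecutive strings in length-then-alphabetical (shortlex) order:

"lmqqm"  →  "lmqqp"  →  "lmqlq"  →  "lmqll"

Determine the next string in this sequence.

lmqlm

Treat lmqll as a base-4 numeral over the given alphabet and add one, carrying through any trailing p's.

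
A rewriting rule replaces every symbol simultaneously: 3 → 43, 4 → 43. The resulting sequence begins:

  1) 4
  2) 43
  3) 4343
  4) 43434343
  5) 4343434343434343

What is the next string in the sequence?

Applying the rule to each of the 16 symbols of 4343434343434343 gives the pieces 43 43 43 43 43 43 43 43 43 43 43 43 43 43 43 43, which concatenate to the answer.

43434343434343434343434343434343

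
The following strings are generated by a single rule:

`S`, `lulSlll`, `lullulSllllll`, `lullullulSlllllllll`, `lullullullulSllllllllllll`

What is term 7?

Every step adds lul to the front and lll to the end of the previous string.
From lullullullulSllllllllllll, 2 further steps: lullullullulSllllllllllll → lullullullullulSlllllllllllllll → (answer).

lullullullullullulSllllllllllllllllll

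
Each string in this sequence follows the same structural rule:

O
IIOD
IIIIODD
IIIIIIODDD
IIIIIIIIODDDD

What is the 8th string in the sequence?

IIIIIIIIIIIIIIODDDDDDD

Each term wraps the previous one in II on the left and D on the right.
From IIIIIIIIODDDD, 3 further steps: IIIIIIIIODDDD → IIIIIIIIIIODDDDD → IIIIIIIIIIIIODDDDDD → (answer).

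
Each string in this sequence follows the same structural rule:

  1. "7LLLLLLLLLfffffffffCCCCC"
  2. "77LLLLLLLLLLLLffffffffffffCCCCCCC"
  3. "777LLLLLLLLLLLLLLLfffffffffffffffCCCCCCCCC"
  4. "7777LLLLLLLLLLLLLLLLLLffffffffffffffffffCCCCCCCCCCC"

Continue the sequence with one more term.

Each string has the form 7^{n-2} L^{3n} f^{3n} C^{2n-1}, where the shown terms are n = 3, 4, 5, 6.
Setting n = 7 gives 5, 21, 21, 13 characters in each block.

77777LLLLLLLLLLLLLLLLLLLLLfffffffffffffffffffffCCCCCCCCCCCCC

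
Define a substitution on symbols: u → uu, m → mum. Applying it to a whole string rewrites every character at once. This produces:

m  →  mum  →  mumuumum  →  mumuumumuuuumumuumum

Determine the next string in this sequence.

mumuumumuuuumumuumumuuuuuuuumumuumumuuuumumuumum

Replace each of the 20 characters of mumuumumuuuumumuumum in place — mum uu mum uu uu mum uu mum uu uu uu uu mum uu mum uu uu mum uu mum — and concatenate.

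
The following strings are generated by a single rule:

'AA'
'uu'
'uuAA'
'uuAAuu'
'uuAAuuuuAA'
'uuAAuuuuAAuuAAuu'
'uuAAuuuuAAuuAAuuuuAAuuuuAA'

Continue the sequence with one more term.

uuAAuuuuAAuuAAuuuuAAuuuuAAuuAAuuuuAAuuAAuu

Each term (from the third on) is the previous term followed by the one before it: term 3 = uu·AA = uuAA.
So term 8 is uuAAuuuuAAuuAAuuuuAAuuuuAA·uuAAuuuuAAuuAAuu.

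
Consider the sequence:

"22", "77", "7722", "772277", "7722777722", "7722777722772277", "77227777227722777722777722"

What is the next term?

772277772277227777227777227722777722772277

Each term (from the third on) is the previous term followed by the one before it: term 3 = 77·22 = 7722.
Continuing: 77227777227722777722777722 · 7722777722772277 gives term 8.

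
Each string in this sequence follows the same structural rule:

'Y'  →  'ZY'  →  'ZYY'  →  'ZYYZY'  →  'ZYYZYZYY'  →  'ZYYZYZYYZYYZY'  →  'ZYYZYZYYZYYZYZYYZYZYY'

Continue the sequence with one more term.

From term 3 onward, concatenate the last term with the second-to-last: ZY·Y = ZYY, ZYY·ZY = ZYYZY, …
Continuing: ZYYZYZYYZYYZYZYYZYZYY · ZYYZYZYYZYYZY gives term 8.

ZYYZYZYYZYYZYZYYZYZYYZYYZYZYYZYYZY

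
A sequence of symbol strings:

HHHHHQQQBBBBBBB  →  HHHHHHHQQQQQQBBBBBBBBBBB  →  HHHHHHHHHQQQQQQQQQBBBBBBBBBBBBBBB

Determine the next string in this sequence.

HHHHHHHHHHHQQQQQQQQQQQQBBBBBBBBBBBBBBBBBBB

Reading off run lengths: H runs 5, 7, 9; Q runs 3, 6, 9; B runs 7, 11, 15 — each is linear in n (n = 1, 2, …).
For the next term, n = 4, so the run lengths are 11, 12, 19.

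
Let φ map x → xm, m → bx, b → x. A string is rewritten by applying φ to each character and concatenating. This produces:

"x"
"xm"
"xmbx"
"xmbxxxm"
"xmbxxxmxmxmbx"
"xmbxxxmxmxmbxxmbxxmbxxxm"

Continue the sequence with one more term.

Applying the rule to each of the 24 symbols of xmbxxxmxmxmbxxmbxxmbxxxm gives the pieces xm bx x xm xm xm bx xm bx xm bx x xm xm bx x xm xm bx x xm xm xm bx, which concatenate to the answer.

xmbxxxmxmxmbxxmbxxmbxxxmxmbxxxmxmbxxxmxmxmbx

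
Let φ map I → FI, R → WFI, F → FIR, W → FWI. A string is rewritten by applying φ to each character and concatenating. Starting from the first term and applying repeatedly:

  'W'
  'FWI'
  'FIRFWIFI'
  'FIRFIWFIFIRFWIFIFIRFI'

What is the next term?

φ(FIRFIWFIFIRFWIFIFIRFI) expands symbol-by-symbol to FIR FI WFI FIR FI FWI FIR FI FIR FI WFI FIR FWI FI FIR FI FIR FI WFI FIR FI; joining the 21 pieces gives the next term.

FIRFIWFIFIRFIFWIFIRFIFIRFIWFIFIRFWIFIFIRFIFIRFIWFIFIRFI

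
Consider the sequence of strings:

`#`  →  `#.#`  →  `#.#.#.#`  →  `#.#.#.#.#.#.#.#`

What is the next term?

Every step duplicates the string with '.' between the halves.
Doubling #.#.#.#.#.#.#.# with '.' between the halves:

#.#.#.#.#.#.#.#.#.#.#.#.#.#.#.#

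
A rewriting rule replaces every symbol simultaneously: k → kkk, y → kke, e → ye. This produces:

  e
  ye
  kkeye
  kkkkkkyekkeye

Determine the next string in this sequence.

Applying the rule to each of the 13 symbols of kkkkkkyekkeye gives the pieces kkk kkk kkk kkk kkk kkk kke ye kkk kkk ye kke ye, which concatenate to the answer.

kkkkkkkkkkkkkkkkkkkkeyekkkkkkyekkeye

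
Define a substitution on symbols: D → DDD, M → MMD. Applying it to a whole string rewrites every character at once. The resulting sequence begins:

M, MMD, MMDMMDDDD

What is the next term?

Apply φ to MMDMMDDDD symbol by symbol: M→MMD, M→MMD, D→DDD, M→MMD, M→MMD, D→DDD, D→DDD, D→DDD, D→DDD; joined: MMD MMD DDD MMD MMD DDD DDD DDD DDD.

MMDMMDDDDMMDMMDDDDDDDDDDDDD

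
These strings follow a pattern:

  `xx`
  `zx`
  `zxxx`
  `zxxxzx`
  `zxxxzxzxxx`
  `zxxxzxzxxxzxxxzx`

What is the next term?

zxxxzxzxxxzxxxzxzxxxzxzxxx

Each term (from the third on) is the previous term followed by the one before it: term 3 = zx·xx = zxxx.
The next term joins zxxxzxzxxxzxxxzx and zxxxzxzxxx.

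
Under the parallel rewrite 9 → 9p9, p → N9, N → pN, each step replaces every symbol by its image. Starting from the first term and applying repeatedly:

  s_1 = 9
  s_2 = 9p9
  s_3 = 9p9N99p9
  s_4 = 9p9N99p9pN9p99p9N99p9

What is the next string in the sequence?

9p9N99p9pN9p99p9N99p9N9pN9p9N99p99p9N99p9pN9p99p9N99p9

φ(9p9N99p9pN9p99p9N99p9) expands symbol-by-symbol to 9p9 N9 9p9 pN 9p9 9p9 N9 9p9 N9 pN 9p9 N9 9p9 9p9 N9 9p9 pN 9p9 9p9 N9 9p9; joining the 21 pieces gives the next term.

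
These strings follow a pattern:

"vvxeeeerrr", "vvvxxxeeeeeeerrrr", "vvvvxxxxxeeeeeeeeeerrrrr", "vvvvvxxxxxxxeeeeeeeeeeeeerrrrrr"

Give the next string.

vvvvvvxxxxxxxxxeeeeeeeeeeeeeeeerrrrrrr

Each string has the form v^{n+1} x^{2n-1} e^{3n+1} r^{n+2} (n = 1, 2, …).
For the next term, n = 5, so the run lengths are 6, 9, 16, 7.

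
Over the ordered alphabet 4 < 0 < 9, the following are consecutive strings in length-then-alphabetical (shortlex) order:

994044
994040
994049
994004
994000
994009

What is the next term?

994094

Find the rightmost character of 994009 below 9, bump it to the next letter, and reset everything to its right to 4.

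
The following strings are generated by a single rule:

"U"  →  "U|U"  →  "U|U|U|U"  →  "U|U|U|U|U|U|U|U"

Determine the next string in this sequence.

Every step duplicates the string with '|' between the halves.
Doubling U|U|U|U|U|U|U|U with '|' between the halves:

U|U|U|U|U|U|U|U|U|U|U|U|U|U|U|U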